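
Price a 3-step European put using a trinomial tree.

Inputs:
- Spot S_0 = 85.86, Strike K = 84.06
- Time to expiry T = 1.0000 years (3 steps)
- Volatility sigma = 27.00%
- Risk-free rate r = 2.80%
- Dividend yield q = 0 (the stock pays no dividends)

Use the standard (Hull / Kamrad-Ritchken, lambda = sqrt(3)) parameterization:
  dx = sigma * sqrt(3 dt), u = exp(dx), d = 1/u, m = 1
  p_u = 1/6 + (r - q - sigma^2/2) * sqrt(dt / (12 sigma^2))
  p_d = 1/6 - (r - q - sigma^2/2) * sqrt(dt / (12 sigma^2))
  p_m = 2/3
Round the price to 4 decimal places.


dt = T/N = 0.333333; dx = sigma*sqrt(3*dt) = 0.270000
u = exp(dx) = 1.309964; d = 1/u = 0.763379
p_u = 0.161451, p_m = 0.666667, p_d = 0.171883
Discount per step: exp(-r*dt) = 0.990710
Stock lattice S(k, j) with j the centered position index:
  k=0: S(0,+0) = 85.8600
  k=1: S(1,-1) = 65.5438; S(1,+0) = 85.8600; S(1,+1) = 112.4735
  k=2: S(2,-2) = 50.0348; S(2,-1) = 65.5438; S(2,+0) = 85.8600; S(2,+1) = 112.4735; S(2,+2) = 147.3363
  k=3: S(3,-3) = 38.1955; S(3,-2) = 50.0348; S(3,-1) = 65.5438; S(3,+0) = 85.8600; S(3,+1) = 112.4735; S(3,+2) = 147.3363; S(3,+3) = 193.0054
Terminal payoffs V(N, j) = max(K - S_T, 0):
  V(3,-3) = 45.864486; V(3,-2) = 34.025235; V(3,-1) = 18.516237; V(3,+0) = 0.000000; V(3,+1) = 0.000000; V(3,+2) = 0.000000; V(3,+3) = 0.000000
Backward induction: V(k, j) = exp(-r*dt) * [p_u * V(k+1, j+1) + p_m * V(k+1, j) + p_d * V(k+1, j-1)]
  V(2,-2) = exp(-r*dt) * [p_u*18.516237 + p_m*34.025235 + p_d*45.864486] = 33.244526
  V(2,-1) = exp(-r*dt) * [p_u*0.000000 + p_m*18.516237 + p_d*34.025235] = 18.023501
  V(2,+0) = exp(-r*dt) * [p_u*0.000000 + p_m*0.000000 + p_d*18.516237] = 3.153055
  V(2,+1) = exp(-r*dt) * [p_u*0.000000 + p_m*0.000000 + p_d*0.000000] = 0.000000
  V(2,+2) = exp(-r*dt) * [p_u*0.000000 + p_m*0.000000 + p_d*0.000000] = 0.000000
  V(1,-1) = exp(-r*dt) * [p_u*3.153055 + p_m*18.023501 + p_d*33.244526] = 18.069451
  V(1,+0) = exp(-r*dt) * [p_u*0.000000 + p_m*3.153055 + p_d*18.023501] = 5.151658
  V(1,+1) = exp(-r*dt) * [p_u*0.000000 + p_m*0.000000 + p_d*3.153055] = 0.536921
  V(0,+0) = exp(-r*dt) * [p_u*0.536921 + p_m*5.151658 + p_d*18.069451] = 6.565387

Answer: Price = V(0,0) = 6.5654


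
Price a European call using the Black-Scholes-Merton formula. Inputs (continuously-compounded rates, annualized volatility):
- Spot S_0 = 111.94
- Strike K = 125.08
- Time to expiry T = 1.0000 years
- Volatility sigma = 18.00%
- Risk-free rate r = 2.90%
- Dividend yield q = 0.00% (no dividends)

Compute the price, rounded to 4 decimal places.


Answer: Price = 4.4389

Derivation:
d1 = (ln(S/K) + (r - q + 0.5*sigma^2) * T) / (sigma * sqrt(T)) = -0.36550288
d2 = d1 - sigma * sqrt(T) = -0.54550288
exp(-rT) = 0.97141646; exp(-qT) = 1.00000000
C = S_0 * exp(-qT) * N(d1) - K * exp(-rT) * N(d2)
N(d1) = 0.35736803; N(d2) = 0.29270385
C = 111.9400 * 1.00000000 * 0.35736803 - 125.0800 * 0.97141646 * 0.29270385 = 4.4389


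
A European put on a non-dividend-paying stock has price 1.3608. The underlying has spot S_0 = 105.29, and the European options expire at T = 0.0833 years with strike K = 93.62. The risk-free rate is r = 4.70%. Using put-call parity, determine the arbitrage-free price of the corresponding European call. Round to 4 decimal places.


Put-call parity: C - P = S_0 * exp(-qT) - K * exp(-rT).
S_0 * exp(-qT) = 105.2900 * 1.00000000 = 105.29000000
K * exp(-rT) = 93.6200 * 0.99609255 = 93.25418491
C = P + S*exp(-qT) - K*exp(-rT)
C = 1.3608 + 105.29000000 - 93.25418491 = 13.3966

Answer: Call price = 13.3966


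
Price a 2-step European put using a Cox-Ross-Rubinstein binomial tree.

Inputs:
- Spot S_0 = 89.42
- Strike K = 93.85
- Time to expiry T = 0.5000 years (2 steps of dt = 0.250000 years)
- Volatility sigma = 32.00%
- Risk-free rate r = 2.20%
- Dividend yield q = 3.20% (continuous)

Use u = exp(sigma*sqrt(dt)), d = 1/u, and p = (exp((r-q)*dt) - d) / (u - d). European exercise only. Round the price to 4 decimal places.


dt = T/N = 0.250000
u = exp(sigma*sqrt(dt)) = 1.173511; d = 1/u = 0.852144
p = (exp((r-q)*dt) - d) / (u - d) = 0.452316
Discount per step: exp(-r*dt) = 0.994515
Stock lattice S(k, i) with i counting down-moves:
  k=0: S(0,0) = 89.4200
  k=1: S(1,0) = 104.9353; S(1,1) = 76.1987
  k=2: S(2,0) = 123.1428; S(2,1) = 89.4200; S(2,2) = 64.9322
Terminal payoffs V(N, i) = max(K - S_T, 0):
  V(2,0) = 0.000000; V(2,1) = 4.430000; V(2,2) = 28.917753
Backward induction: V(k, i) = exp(-r*dt) * [p * V(k+1, i) + (1-p) * V(k+1, i+1)].
  V(1,0) = exp(-r*dt) * [p*0.000000 + (1-p)*4.430000] = 2.412934
  V(1,1) = exp(-r*dt) * [p*4.430000 + (1-p)*28.917753] = 17.743702
  V(0,0) = exp(-r*dt) * [p*2.412934 + (1-p)*17.743702] = 10.750069

Answer: Price = V(0,0) = 10.7501


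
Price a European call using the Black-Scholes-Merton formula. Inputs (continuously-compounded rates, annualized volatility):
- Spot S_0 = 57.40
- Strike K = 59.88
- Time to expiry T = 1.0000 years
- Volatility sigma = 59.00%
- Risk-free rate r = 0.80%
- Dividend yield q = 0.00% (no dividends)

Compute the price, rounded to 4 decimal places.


Answer: Price = 12.5703

Derivation:
d1 = (ln(S/K) + (r - q + 0.5*sigma^2) * T) / (sigma * sqrt(T)) = 0.23686736
d2 = d1 - sigma * sqrt(T) = -0.35313264
exp(-rT) = 0.99203191; exp(-qT) = 1.00000000
C = S_0 * exp(-qT) * N(d1) - K * exp(-rT) * N(d2)
N(d1) = 0.59362015; N(d2) = 0.36199450
C = 57.4000 * 1.00000000 * 0.59362015 - 59.8800 * 0.99203191 * 0.36199450 = 12.5703


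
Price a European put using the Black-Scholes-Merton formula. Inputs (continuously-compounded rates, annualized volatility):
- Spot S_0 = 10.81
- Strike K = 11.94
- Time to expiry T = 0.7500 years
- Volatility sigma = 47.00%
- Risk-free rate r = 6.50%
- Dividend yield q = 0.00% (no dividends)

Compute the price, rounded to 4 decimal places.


d1 = (ln(S/K) + (r - q + 0.5*sigma^2) * T) / (sigma * sqrt(T)) = 0.07902334
d2 = d1 - sigma * sqrt(T) = -0.32800860
exp(-rT) = 0.95241920; exp(-qT) = 1.00000000
P = K * exp(-rT) * N(-d2) - S_0 * exp(-qT) * N(-d1)
N(-d1) = 0.46850703; N(-d2) = 0.62854742
P = 11.9400 * 0.95241920 * 0.62854742 - 10.8100 * 1.00000000 * 0.46850703 = 2.0832

Answer: Price = 2.0832


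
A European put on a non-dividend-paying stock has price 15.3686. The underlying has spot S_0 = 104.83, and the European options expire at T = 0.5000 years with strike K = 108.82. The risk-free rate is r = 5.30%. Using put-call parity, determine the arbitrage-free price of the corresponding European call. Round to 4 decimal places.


Answer: Call price = 14.2245

Derivation:
Put-call parity: C - P = S_0 * exp(-qT) - K * exp(-rT).
S_0 * exp(-qT) = 104.8300 * 1.00000000 = 104.83000000
K * exp(-rT) = 108.8200 * 0.97384804 = 105.97414413
C = P + S*exp(-qT) - K*exp(-rT)
C = 15.3686 + 104.83000000 - 105.97414413 = 14.2245


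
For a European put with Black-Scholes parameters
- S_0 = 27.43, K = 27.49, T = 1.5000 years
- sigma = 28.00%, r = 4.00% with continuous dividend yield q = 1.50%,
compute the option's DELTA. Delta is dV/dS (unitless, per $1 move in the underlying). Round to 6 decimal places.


d1 = 0.2744449213; d2 = -0.0684836426
phi(d1) = 0.3841974981; exp(-qT) = 0.9777512372; exp(-rT) = 0.9417645336
N(-d1) = 0.3918713627
Delta = -exp(-qT) * N(-d1) = -0.9777512372 * 0.3918713627 = -0.383153

Answer: Delta = -0.383153


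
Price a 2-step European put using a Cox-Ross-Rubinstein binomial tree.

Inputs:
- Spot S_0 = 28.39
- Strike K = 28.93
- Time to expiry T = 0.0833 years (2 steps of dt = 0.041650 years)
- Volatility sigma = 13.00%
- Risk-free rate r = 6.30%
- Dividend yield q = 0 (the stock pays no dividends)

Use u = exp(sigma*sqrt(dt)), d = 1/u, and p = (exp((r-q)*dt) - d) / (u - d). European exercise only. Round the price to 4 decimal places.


Answer: Price = V(0,0) = 0.6838

Derivation:
dt = T/N = 0.041650
u = exp(sigma*sqrt(dt)) = 1.026886; d = 1/u = 0.973818
p = (exp((r-q)*dt) - d) / (u - d) = 0.542878
Discount per step: exp(-r*dt) = 0.997379
Stock lattice S(k, i) with i counting down-moves:
  k=0: S(0,0) = 28.3900
  k=1: S(1,0) = 29.1533; S(1,1) = 27.6467
  k=2: S(2,0) = 29.9371; S(2,1) = 28.3900; S(2,2) = 26.9228
Terminal payoffs V(N, i) = max(K - S_T, 0):
  V(2,0) = 0.000000; V(2,1) = 0.540000; V(2,2) = 2.007152
Backward induction: V(k, i) = exp(-r*dt) * [p * V(k+1, i) + (1-p) * V(k+1, i+1)].
  V(1,0) = exp(-r*dt) * [p*0.000000 + (1-p)*0.540000] = 0.246199
  V(1,1) = exp(-r*dt) * [p*0.540000 + (1-p)*2.007152] = 1.207495
  V(0,0) = exp(-r*dt) * [p*0.246199 + (1-p)*1.207495] = 0.683832


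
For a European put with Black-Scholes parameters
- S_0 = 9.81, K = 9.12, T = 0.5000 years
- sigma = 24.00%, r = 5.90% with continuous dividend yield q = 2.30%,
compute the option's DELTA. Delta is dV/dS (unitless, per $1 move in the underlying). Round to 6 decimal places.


Answer: Delta = -0.264348

Derivation:
d1 = 0.6206775288; d2 = 0.4509719013
phi(d1) = 0.3290456347; exp(-qT) = 0.9885658722; exp(-rT) = 0.9709308776
N(-d1) = 0.2674059087
Delta = -exp(-qT) * N(-d1) = -0.9885658722 * 0.2674059087 = -0.264348


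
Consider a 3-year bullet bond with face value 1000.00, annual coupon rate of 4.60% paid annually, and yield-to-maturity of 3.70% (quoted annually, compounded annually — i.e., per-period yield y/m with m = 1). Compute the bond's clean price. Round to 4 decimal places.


Answer: Price = 1025.1187

Derivation:
Coupon per period c = face * coupon_rate / m = 46.000000
Periods per year m = 1; per-period yield y/m = 0.037000
Number of cashflows N = 3
Cashflows (t years, CF_t, discount factor 1/(1+y/m)^(m*t), PV):
  t = 1.0000: CF_t = 46.000000, DF = 0.964320, PV = 44.358727
  t = 2.0000: CF_t = 46.000000, DF = 0.929913, PV = 42.776015
  t = 3.0000: CF_t = 1046.000000, DF = 0.896734, PV = 937.983968
Price P = sum_t PV_t = 1025.118709


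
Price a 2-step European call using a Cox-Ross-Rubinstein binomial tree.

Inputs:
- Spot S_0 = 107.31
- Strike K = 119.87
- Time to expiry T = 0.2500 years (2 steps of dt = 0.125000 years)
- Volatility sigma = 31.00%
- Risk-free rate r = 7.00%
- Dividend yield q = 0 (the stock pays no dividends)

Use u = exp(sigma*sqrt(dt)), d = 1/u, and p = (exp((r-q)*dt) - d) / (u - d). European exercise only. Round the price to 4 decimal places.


dt = T/N = 0.125000
u = exp(sigma*sqrt(dt)) = 1.115833; d = 1/u = 0.896191
p = (exp((r-q)*dt) - d) / (u - d) = 0.512639
Discount per step: exp(-r*dt) = 0.991288
Stock lattice S(k, i) with i counting down-moves:
  k=0: S(0,0) = 107.3100
  k=1: S(1,0) = 119.7401; S(1,1) = 96.1703
  k=2: S(2,0) = 133.6100; S(2,1) = 107.3100; S(2,2) = 86.1869
Terminal payoffs V(N, i) = max(S_T - K, 0):
  V(2,0) = 13.739978; V(2,1) = 0.000000; V(2,2) = 0.000000
Backward induction: V(k, i) = exp(-r*dt) * [p * V(k+1, i) + (1-p) * V(k+1, i+1)].
  V(1,0) = exp(-r*dt) * [p*13.739978 + (1-p)*0.000000] = 6.982290
  V(1,1) = exp(-r*dt) * [p*0.000000 + (1-p)*0.000000] = 0.000000
  V(0,0) = exp(-r*dt) * [p*6.982290 + (1-p)*0.000000] = 3.548213

Answer: Price = V(0,0) = 3.5482


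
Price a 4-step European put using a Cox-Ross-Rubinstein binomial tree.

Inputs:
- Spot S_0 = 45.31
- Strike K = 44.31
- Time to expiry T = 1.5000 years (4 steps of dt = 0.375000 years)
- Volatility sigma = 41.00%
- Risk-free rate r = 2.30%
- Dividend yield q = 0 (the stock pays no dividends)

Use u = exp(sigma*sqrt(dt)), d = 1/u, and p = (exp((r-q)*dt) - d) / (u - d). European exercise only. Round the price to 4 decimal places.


Answer: Price = V(0,0) = 7.1808

Derivation:
dt = T/N = 0.375000
u = exp(sigma*sqrt(dt)) = 1.285404; d = 1/u = 0.777966
p = (exp((r-q)*dt) - d) / (u - d) = 0.454630
Discount per step: exp(-r*dt) = 0.991412
Stock lattice S(k, i) with i counting down-moves:
  k=0: S(0,0) = 45.3100
  k=1: S(1,0) = 58.2416; S(1,1) = 35.2496
  k=2: S(2,0) = 74.8640; S(2,1) = 45.3100; S(2,2) = 27.4230
  k=3: S(3,0) = 96.2305; S(3,1) = 58.2416; S(3,2) = 35.2496; S(3,3) = 21.3342
  k=4: S(4,0) = 123.6950; S(4,1) = 74.8640; S(4,2) = 45.3100; S(4,3) = 27.4230; S(4,4) = 16.5972
Terminal payoffs V(N, i) = max(K - S_T, 0):
  V(4,0) = 0.000000; V(4,1) = 0.000000; V(4,2) = 0.000000; V(4,3) = 16.886992; V(4,4) = 27.712751
Backward induction: V(k, i) = exp(-r*dt) * [p * V(k+1, i) + (1-p) * V(k+1, i+1)].
  V(3,0) = exp(-r*dt) * [p*0.000000 + (1-p)*0.000000] = 0.000000
  V(3,1) = exp(-r*dt) * [p*0.000000 + (1-p)*0.000000] = 0.000000
  V(3,2) = exp(-r*dt) * [p*0.000000 + (1-p)*16.886992] = 9.130565
  V(3,3) = exp(-r*dt) * [p*16.886992 + (1-p)*27.712751] = 22.595307
  V(2,0) = exp(-r*dt) * [p*0.000000 + (1-p)*0.000000] = 0.000000
  V(2,1) = exp(-r*dt) * [p*0.000000 + (1-p)*9.130565] = 4.936771
  V(2,2) = exp(-r*dt) * [p*9.130565 + (1-p)*22.595307] = 16.332353
  V(1,0) = exp(-r*dt) * [p*0.000000 + (1-p)*4.936771] = 2.669244
  V(1,1) = exp(-r*dt) * [p*4.936771 + (1-p)*16.332353] = 11.055809
  V(0,0) = exp(-r*dt) * [p*2.669244 + (1-p)*11.055809] = 7.180821


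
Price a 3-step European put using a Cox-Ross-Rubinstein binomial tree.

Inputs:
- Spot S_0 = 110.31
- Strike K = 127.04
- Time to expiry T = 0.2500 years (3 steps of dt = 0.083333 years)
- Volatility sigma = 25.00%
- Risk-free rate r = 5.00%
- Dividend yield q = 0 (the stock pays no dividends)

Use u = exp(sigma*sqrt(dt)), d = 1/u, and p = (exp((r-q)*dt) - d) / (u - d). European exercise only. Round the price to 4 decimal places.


dt = T/N = 0.083333
u = exp(sigma*sqrt(dt)) = 1.074837; d = 1/u = 0.930374
p = (exp((r-q)*dt) - d) / (u - d) = 0.510868
Discount per step: exp(-r*dt) = 0.995842
Stock lattice S(k, i) with i counting down-moves:
  k=0: S(0,0) = 110.3100
  k=1: S(1,0) = 118.5652; S(1,1) = 102.6295
  k=2: S(2,0) = 127.4383; S(2,1) = 110.3100; S(2,2) = 95.4838
  k=3: S(3,0) = 136.9753; S(3,1) = 118.5652; S(3,2) = 102.6295; S(3,3) = 88.8357
Terminal payoffs V(N, i) = max(K - S_T, 0):
  V(3,0) = 0.000000; V(3,1) = 8.474759; V(3,2) = 24.410461; V(3,3) = 38.204332
Backward induction: V(k, i) = exp(-r*dt) * [p * V(k+1, i) + (1-p) * V(k+1, i+1)].
  V(2,0) = exp(-r*dt) * [p*0.000000 + (1-p)*8.474759] = 4.128037
  V(2,1) = exp(-r*dt) * [p*8.474759 + (1-p)*24.410461] = 16.201768
  V(2,2) = exp(-r*dt) * [p*24.410461 + (1-p)*38.204332] = 31.027928
  V(1,0) = exp(-r*dt) * [p*4.128037 + (1-p)*16.201768] = 9.991962
  V(1,1) = exp(-r*dt) * [p*16.201768 + (1-p)*31.027928] = 23.356193
  V(0,0) = exp(-r*dt) * [p*9.991962 + (1-p)*23.356193] = 16.460104

Answer: Price = V(0,0) = 16.4601


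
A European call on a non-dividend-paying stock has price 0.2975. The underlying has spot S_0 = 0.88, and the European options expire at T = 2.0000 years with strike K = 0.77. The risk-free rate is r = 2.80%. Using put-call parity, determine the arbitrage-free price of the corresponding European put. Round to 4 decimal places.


Put-call parity: C - P = S_0 * exp(-qT) - K * exp(-rT).
S_0 * exp(-qT) = 0.8800 * 1.00000000 = 0.88000000
K * exp(-rT) = 0.7700 * 0.94553914 = 0.72806513
P = C - S*exp(-qT) + K*exp(-rT)
P = 0.2975 - 0.88000000 + 0.72806513 = 0.1456

Answer: Put price = 0.1456


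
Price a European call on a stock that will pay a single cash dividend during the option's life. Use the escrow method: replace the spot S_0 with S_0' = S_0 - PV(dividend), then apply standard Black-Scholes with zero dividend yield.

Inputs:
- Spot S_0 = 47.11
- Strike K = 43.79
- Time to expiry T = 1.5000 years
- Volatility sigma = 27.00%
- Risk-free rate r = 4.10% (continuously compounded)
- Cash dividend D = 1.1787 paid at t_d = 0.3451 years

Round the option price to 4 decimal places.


Answer: Price = 8.4139

Derivation:
PV(D) = D * exp(-r * t_d) = 1.1787 * 0.98595053 = 1.16213989
S_0' = S_0 - PV(D) = 47.1100 - 1.16213989 = 45.94786011
d1 = (ln(S_0'/K) + (r + sigma^2/2)*T) / (sigma*sqrt(T)) = 0.49678312
d2 = d1 - sigma*sqrt(T) = 0.16610201
exp(-rT) = 0.94035295
N(d1) = 0.69032900; N(d2) = 0.56596166
C = S_0' * N(d1) - K * exp(-rT) * N(d2) = 45.94786011 * 0.69032900 - 43.7900 * 0.94035295 * 0.56596166 = 8.4139


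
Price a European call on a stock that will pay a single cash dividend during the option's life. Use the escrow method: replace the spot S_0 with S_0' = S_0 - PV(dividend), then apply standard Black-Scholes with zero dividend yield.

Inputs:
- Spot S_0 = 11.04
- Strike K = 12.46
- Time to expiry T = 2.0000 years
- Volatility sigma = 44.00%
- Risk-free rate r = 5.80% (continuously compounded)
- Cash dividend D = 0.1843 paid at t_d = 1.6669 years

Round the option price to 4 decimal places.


Answer: Price = 2.5734

Derivation:
PV(D) = D * exp(-r * t_d) = 0.1843 * 0.90784629 = 0.16731607
S_0' = S_0 - PV(D) = 11.0400 - 0.16731607 = 10.87268393
d1 = (ln(S_0'/K) + (r + sigma^2/2)*T) / (sigma*sqrt(T)) = 0.27855197
d2 = d1 - sigma*sqrt(T) = -0.34370200
exp(-rT) = 0.89047522
N(d1) = 0.60970566; N(d2) = 0.36553520
C = S_0' * N(d1) - K * exp(-rT) * N(d2) = 10.87268393 * 0.60970566 - 12.4600 * 0.89047522 * 0.36553520 = 2.5734


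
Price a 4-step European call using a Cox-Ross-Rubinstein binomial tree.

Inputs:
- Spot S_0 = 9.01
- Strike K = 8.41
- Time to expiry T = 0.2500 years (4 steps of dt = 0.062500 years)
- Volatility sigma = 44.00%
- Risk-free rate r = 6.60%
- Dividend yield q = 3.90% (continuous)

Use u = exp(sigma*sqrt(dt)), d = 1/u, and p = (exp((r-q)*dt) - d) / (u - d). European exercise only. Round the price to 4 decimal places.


dt = T/N = 0.062500
u = exp(sigma*sqrt(dt)) = 1.116278; d = 1/u = 0.895834
p = (exp((r-q)*dt) - d) / (u - d) = 0.480189
Discount per step: exp(-r*dt) = 0.995883
Stock lattice S(k, i) with i counting down-moves:
  k=0: S(0,0) = 9.0100
  k=1: S(1,0) = 10.0577; S(1,1) = 8.0715
  k=2: S(2,0) = 11.2272; S(2,1) = 9.0100; S(2,2) = 7.2307
  k=3: S(3,0) = 12.5326; S(3,1) = 10.0577; S(3,2) = 8.0715; S(3,3) = 6.4775
  k=4: S(4,0) = 13.9899; S(4,1) = 11.2272; S(4,2) = 9.0100; S(4,3) = 7.2307; S(4,4) = 5.8028
Terminal payoffs V(N, i) = max(S_T - K, 0):
  V(4,0) = 5.579892; V(4,1) = 2.817151; V(4,2) = 0.600000; V(4,3) = 0.000000; V(4,4) = 0.000000
Backward induction: V(k, i) = exp(-r*dt) * [p * V(k+1, i) + (1-p) * V(k+1, i+1)].
  V(3,0) = exp(-r*dt) * [p*5.579892 + (1-p)*2.817151] = 4.126732
  V(3,1) = exp(-r*dt) * [p*2.817151 + (1-p)*0.600000] = 1.657800
  V(3,2) = exp(-r*dt) * [p*0.600000 + (1-p)*0.000000] = 0.286927
  V(3,3) = exp(-r*dt) * [p*0.000000 + (1-p)*0.000000] = 0.000000
  V(2,0) = exp(-r*dt) * [p*4.126732 + (1-p)*1.657800] = 2.831649
  V(2,1) = exp(-r*dt) * [p*1.657800 + (1-p)*0.286927] = 0.941314
  V(2,2) = exp(-r*dt) * [p*0.286927 + (1-p)*0.000000] = 0.137212
  V(1,0) = exp(-r*dt) * [p*2.831649 + (1-p)*0.941314] = 1.841421
  V(1,1) = exp(-r*dt) * [p*0.941314 + (1-p)*0.137212] = 0.521179
  V(0,0) = exp(-r*dt) * [p*1.841421 + (1-p)*0.521179] = 1.150390

Answer: Price = V(0,0) = 1.1504


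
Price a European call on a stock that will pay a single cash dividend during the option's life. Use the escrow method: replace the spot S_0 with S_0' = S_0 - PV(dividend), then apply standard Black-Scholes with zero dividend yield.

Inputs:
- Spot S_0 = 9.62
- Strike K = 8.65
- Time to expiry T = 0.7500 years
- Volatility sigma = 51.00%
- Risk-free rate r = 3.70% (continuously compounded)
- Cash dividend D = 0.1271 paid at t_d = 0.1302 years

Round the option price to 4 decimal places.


PV(D) = D * exp(-r * t_d) = 0.1271 * 0.99519419 = 0.12648918
S_0' = S_0 - PV(D) = 9.6200 - 0.12648918 = 9.49351082
d1 = (ln(S_0'/K) + (r + sigma^2/2)*T) / (sigma*sqrt(T)) = 0.49434014
d2 = d1 - sigma*sqrt(T) = 0.05266719
exp(-rT) = 0.97263149
N(d1) = 0.68946701; N(d2) = 0.52100146
C = S_0' * N(d1) - K * exp(-rT) * N(d2) = 9.49351082 * 0.68946701 - 8.6500 * 0.97263149 * 0.52100146 = 2.1621

Answer: Price = 2.1621


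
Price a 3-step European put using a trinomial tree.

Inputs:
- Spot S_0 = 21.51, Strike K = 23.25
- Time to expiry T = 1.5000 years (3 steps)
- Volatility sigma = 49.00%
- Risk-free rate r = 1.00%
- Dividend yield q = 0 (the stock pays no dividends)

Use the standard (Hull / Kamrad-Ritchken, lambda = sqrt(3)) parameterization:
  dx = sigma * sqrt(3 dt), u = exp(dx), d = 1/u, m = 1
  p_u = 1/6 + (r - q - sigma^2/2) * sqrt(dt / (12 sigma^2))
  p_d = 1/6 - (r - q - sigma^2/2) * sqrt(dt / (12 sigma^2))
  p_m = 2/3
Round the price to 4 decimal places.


Answer: Price = V(0,0) = 5.7422

Derivation:
dt = T/N = 0.500000; dx = sigma*sqrt(3*dt) = 0.600125
u = exp(dx) = 1.822347; d = 1/u = 0.548743
p_u = 0.120822, p_m = 0.666667, p_d = 0.212511
Discount per step: exp(-r*dt) = 0.995012
Stock lattice S(k, j) with j the centered position index:
  k=0: S(0,+0) = 21.5100
  k=1: S(1,-1) = 11.8035; S(1,+0) = 21.5100; S(1,+1) = 39.1987
  k=2: S(2,-2) = 6.4771; S(2,-1) = 11.8035; S(2,+0) = 21.5100; S(2,+1) = 39.1987; S(2,+2) = 71.4336
  k=3: S(3,-3) = 3.5542; S(3,-2) = 6.4771; S(3,-1) = 11.8035; S(3,+0) = 21.5100; S(3,+1) = 39.1987; S(3,+2) = 71.4336; S(3,+3) = 130.1767
Terminal payoffs V(N, j) = max(K - S_T, 0):
  V(3,-3) = 19.695754; V(3,-2) = 16.772932; V(3,-1) = 11.446537; V(3,+0) = 1.740000; V(3,+1) = 0.000000; V(3,+2) = 0.000000; V(3,+3) = 0.000000
Backward induction: V(k, j) = exp(-r*dt) * [p_u * V(k+1, j+1) + p_m * V(k+1, j) + p_d * V(k+1, j-1)]
  V(2,-2) = exp(-r*dt) * [p_u*11.446537 + p_m*16.772932 + p_d*19.695754] = 16.666975
  V(2,-1) = exp(-r*dt) * [p_u*1.740000 + p_m*11.446537 + p_d*16.772932] = 11.348806
  V(2,+0) = exp(-r*dt) * [p_u*0.000000 + p_m*1.740000 + p_d*11.446537] = 3.574601
  V(2,+1) = exp(-r*dt) * [p_u*0.000000 + p_m*0.000000 + p_d*1.740000] = 0.367925
  V(2,+2) = exp(-r*dt) * [p_u*0.000000 + p_m*0.000000 + p_d*0.000000] = 0.000000
  V(1,-1) = exp(-r*dt) * [p_u*3.574601 + p_m*11.348806 + p_d*16.666975] = 11.482127
  V(1,+0) = exp(-r*dt) * [p_u*0.367925 + p_m*3.574601 + p_d*11.348806] = 4.815134
  V(1,+1) = exp(-r*dt) * [p_u*0.000000 + p_m*0.367925 + p_d*3.574601] = 0.999914
  V(0,+0) = exp(-r*dt) * [p_u*0.999914 + p_m*4.815134 + p_d*11.482127] = 5.742200


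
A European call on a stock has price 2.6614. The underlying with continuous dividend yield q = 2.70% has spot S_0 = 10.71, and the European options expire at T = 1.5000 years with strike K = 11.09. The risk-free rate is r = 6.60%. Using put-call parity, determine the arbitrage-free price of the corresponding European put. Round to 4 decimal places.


Put-call parity: C - P = S_0 * exp(-qT) - K * exp(-rT).
S_0 * exp(-qT) = 10.7100 * 0.96030916 = 10.28491115
K * exp(-rT) = 11.0900 * 0.90574271 = 10.04468663
P = C - S*exp(-qT) + K*exp(-rT)
P = 2.6614 - 10.28491115 + 10.04468663 = 2.4212

Answer: Put price = 2.4212


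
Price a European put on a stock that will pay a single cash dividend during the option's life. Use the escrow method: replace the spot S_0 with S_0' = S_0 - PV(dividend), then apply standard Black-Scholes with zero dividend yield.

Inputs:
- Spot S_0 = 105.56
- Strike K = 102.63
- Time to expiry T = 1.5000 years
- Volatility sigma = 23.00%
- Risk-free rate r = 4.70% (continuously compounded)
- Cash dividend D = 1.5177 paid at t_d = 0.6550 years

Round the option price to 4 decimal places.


Answer: Price = 7.4607

Derivation:
PV(D) = D * exp(-r * t_d) = 1.5177 * 0.96968403 = 1.47168946
S_0' = S_0 - PV(D) = 105.5600 - 1.47168946 = 104.08831054
d1 = (ln(S_0'/K) + (r + sigma^2/2)*T) / (sigma*sqrt(T)) = 0.44120774
d2 = d1 - sigma*sqrt(T) = 0.15951642
exp(-rT) = 0.93192774
N(-d1) = 0.32953130; N(-d2) = 0.43663101
P = K * exp(-rT) * N(-d2) - S_0' * N(-d1) = 102.6300 * 0.93192774 * 0.43663101 - 104.08831054 * 0.32953130 = 7.4607


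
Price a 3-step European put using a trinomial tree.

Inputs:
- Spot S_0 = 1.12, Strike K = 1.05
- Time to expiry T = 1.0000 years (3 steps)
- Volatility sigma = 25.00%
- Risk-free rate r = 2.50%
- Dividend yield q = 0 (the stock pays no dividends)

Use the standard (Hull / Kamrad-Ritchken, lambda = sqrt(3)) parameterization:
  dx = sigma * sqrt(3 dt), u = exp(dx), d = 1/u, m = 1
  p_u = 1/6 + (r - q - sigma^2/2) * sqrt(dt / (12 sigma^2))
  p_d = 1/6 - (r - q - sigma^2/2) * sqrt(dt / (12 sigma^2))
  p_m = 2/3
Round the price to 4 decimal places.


dt = T/N = 0.333333; dx = sigma*sqrt(3*dt) = 0.250000
u = exp(dx) = 1.284025; d = 1/u = 0.778801
p_u = 0.162500, p_m = 0.666667, p_d = 0.170833
Discount per step: exp(-r*dt) = 0.991701
Stock lattice S(k, j) with j the centered position index:
  k=0: S(0,+0) = 1.1200
  k=1: S(1,-1) = 0.8723; S(1,+0) = 1.1200; S(1,+1) = 1.4381
  k=2: S(2,-2) = 0.6793; S(2,-1) = 0.8723; S(2,+0) = 1.1200; S(2,+1) = 1.4381; S(2,+2) = 1.8466
  k=3: S(3,-3) = 0.5291; S(3,-2) = 0.6793; S(3,-1) = 0.8723; S(3,+0) = 1.1200; S(3,+1) = 1.4381; S(3,+2) = 1.8466; S(3,+3) = 2.3710
Terminal payoffs V(N, j) = max(K - S_T, 0):
  V(3,-3) = 0.520949; V(3,-2) = 0.370686; V(3,-1) = 0.177743; V(3,+0) = 0.000000; V(3,+1) = 0.000000; V(3,+2) = 0.000000; V(3,+3) = 0.000000
Backward induction: V(k, j) = exp(-r*dt) * [p_u * V(k+1, j+1) + p_m * V(k+1, j) + p_d * V(k+1, j-1)]
  V(2,-2) = exp(-r*dt) * [p_u*0.177743 + p_m*0.370686 + p_d*0.520949] = 0.361974
  V(2,-1) = exp(-r*dt) * [p_u*0.000000 + p_m*0.177743 + p_d*0.370686] = 0.180312
  V(2,+0) = exp(-r*dt) * [p_u*0.000000 + p_m*0.000000 + p_d*0.177743] = 0.030112
  V(2,+1) = exp(-r*dt) * [p_u*0.000000 + p_m*0.000000 + p_d*0.000000] = 0.000000
  V(2,+2) = exp(-r*dt) * [p_u*0.000000 + p_m*0.000000 + p_d*0.000000] = 0.000000
  V(1,-1) = exp(-r*dt) * [p_u*0.030112 + p_m*0.180312 + p_d*0.361974] = 0.185387
  V(1,+0) = exp(-r*dt) * [p_u*0.000000 + p_m*0.030112 + p_d*0.180312] = 0.050456
  V(1,+1) = exp(-r*dt) * [p_u*0.000000 + p_m*0.000000 + p_d*0.030112] = 0.005102
  V(0,+0) = exp(-r*dt) * [p_u*0.005102 + p_m*0.050456 + p_d*0.185387] = 0.065588

Answer: Price = V(0,0) = 0.0656


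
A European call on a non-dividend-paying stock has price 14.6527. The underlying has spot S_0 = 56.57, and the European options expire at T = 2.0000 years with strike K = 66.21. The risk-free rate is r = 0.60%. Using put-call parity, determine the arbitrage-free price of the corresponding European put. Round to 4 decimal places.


Put-call parity: C - P = S_0 * exp(-qT) - K * exp(-rT).
S_0 * exp(-qT) = 56.5700 * 1.00000000 = 56.57000000
K * exp(-rT) = 66.2100 * 0.98807171 = 65.42022811
P = C - S*exp(-qT) + K*exp(-rT)
P = 14.6527 - 56.57000000 + 65.42022811 = 23.5029

Answer: Put price = 23.5029


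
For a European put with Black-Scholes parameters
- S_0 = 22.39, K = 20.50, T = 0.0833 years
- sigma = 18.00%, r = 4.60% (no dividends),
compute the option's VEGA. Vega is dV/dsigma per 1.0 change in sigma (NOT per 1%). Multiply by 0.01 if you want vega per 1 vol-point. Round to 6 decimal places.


Answer: Vega = 0.512688

Derivation:
d1 = 1.7972814620; d2 = 1.7453303311
phi(d1) = 0.0793371441; exp(-qT) = 1.0000000000; exp(-rT) = 0.9961755320
Vega = S * exp(-qT) * phi(d1) * sqrt(T) = 22.3900 * 1.0000000000 * 0.0793371441 * 0.2886173938 = 0.512688


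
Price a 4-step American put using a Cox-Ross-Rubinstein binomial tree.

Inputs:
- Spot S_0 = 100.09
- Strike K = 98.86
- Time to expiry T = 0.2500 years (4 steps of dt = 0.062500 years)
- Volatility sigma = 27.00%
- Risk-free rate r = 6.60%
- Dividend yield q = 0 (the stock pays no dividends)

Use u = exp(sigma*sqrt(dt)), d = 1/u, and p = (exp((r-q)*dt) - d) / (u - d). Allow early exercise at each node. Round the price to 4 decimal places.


Answer: Price = V(0,0) = 4.0017

Derivation:
dt = T/N = 0.062500
u = exp(sigma*sqrt(dt)) = 1.069830; d = 1/u = 0.934728
p = (exp((r-q)*dt) - d) / (u - d) = 0.513727
Discount per step: exp(-r*dt) = 0.995883
Stock lattice S(k, i) with i counting down-moves:
  k=0: S(0,0) = 100.0900
  k=1: S(1,0) = 107.0793; S(1,1) = 93.5569
  k=2: S(2,0) = 114.5567; S(2,1) = 100.0900; S(2,2) = 87.4502
  k=3: S(3,0) = 122.5562; S(3,1) = 107.0793; S(3,2) = 93.5569; S(3,3) = 81.7422
  k=4: S(4,0) = 131.1143; S(4,1) = 114.5567; S(4,2) = 100.0900; S(4,3) = 87.4502; S(4,4) = 76.4067
Terminal payoffs V(N, i) = max(K - S_T, 0):
  V(4,0) = 0.000000; V(4,1) = 0.000000; V(4,2) = 0.000000; V(4,3) = 11.409774; V(4,4) = 22.453346
Backward induction: V(k, i) = exp(-r*dt) * [p * V(k+1, i) + (1-p) * V(k+1, i+1)]; then take max(V_cont, immediate exercise) for American.
  V(3,0) = exp(-r*dt) * [p*0.000000 + (1-p)*0.000000] = 0.000000; exercise = 0.000000; V(3,0) = max -> 0.000000
  V(3,1) = exp(-r*dt) * [p*0.000000 + (1-p)*0.000000] = 0.000000; exercise = 0.000000; V(3,1) = max -> 0.000000
  V(3,2) = exp(-r*dt) * [p*0.000000 + (1-p)*11.409774] = 5.525428; exercise = 5.303102; V(3,2) = max -> 5.525428
  V(3,3) = exp(-r*dt) * [p*11.409774 + (1-p)*22.453346] = 16.710892; exercise = 17.117850; V(3,3) = max -> 17.117850
  V(2,0) = exp(-r*dt) * [p*0.000000 + (1-p)*0.000000] = 0.000000; exercise = 0.000000; V(2,0) = max -> 0.000000
  V(2,1) = exp(-r*dt) * [p*0.000000 + (1-p)*5.525428] = 2.675807; exercise = 0.000000; V(2,1) = max -> 2.675807
  V(2,2) = exp(-r*dt) * [p*5.525428 + (1-p)*17.117850] = 11.116561; exercise = 11.409774; V(2,2) = max -> 11.409774
  V(1,0) = exp(-r*dt) * [p*0.000000 + (1-p)*2.675807] = 1.295817; exercise = 0.000000; V(1,0) = max -> 1.295817
  V(1,1) = exp(-r*dt) * [p*2.675807 + (1-p)*11.409774] = 6.894403; exercise = 5.303102; V(1,1) = max -> 6.894403
  V(0,0) = exp(-r*dt) * [p*1.295817 + (1-p)*6.894403] = 4.001718; exercise = 0.000000; V(0,0) = max -> 4.001718


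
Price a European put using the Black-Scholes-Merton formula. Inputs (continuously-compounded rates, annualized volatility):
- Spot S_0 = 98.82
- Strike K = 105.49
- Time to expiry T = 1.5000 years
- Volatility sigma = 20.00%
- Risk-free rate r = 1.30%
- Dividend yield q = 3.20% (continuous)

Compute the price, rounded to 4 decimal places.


d1 = (ln(S/K) + (r - q + 0.5*sigma^2) * T) / (sigma * sqrt(T)) = -0.26052833
d2 = d1 - sigma * sqrt(T) = -0.50547731
exp(-rT) = 0.98068890; exp(-qT) = 0.95313379
P = K * exp(-rT) * N(-d2) - S_0 * exp(-qT) * N(-d1)
N(-d1) = 0.60277187; N(-d2) = 0.69338818
P = 105.4900 * 0.98068890 * 0.69338818 - 98.8200 * 0.95313379 * 0.60277187 = 14.9587

Answer: Price = 14.9587


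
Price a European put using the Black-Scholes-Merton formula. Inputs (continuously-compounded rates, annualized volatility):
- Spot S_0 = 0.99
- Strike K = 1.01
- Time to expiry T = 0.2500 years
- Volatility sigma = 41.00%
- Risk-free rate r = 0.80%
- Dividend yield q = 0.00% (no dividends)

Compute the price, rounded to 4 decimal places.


d1 = (ln(S/K) + (r - q + 0.5*sigma^2) * T) / (sigma * sqrt(T)) = 0.01469187
d2 = d1 - sigma * sqrt(T) = -0.19030813
exp(-rT) = 0.99800200; exp(-qT) = 1.00000000
P = K * exp(-rT) * N(-d2) - S_0 * exp(-qT) * N(-d1)
N(-d1) = 0.49413900; N(-d2) = 0.57546616
P = 1.0100 * 0.99800200 * 0.57546616 - 0.9900 * 1.00000000 * 0.49413900 = 0.0909

Answer: Price = 0.0909


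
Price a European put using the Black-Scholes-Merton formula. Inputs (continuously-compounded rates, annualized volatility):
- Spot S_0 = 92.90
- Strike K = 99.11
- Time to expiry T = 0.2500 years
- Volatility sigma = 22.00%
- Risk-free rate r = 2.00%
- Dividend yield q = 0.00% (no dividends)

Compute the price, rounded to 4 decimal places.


d1 = (ln(S/K) + (r - q + 0.5*sigma^2) * T) / (sigma * sqrt(T)) = -0.48778817
d2 = d1 - sigma * sqrt(T) = -0.59778817
exp(-rT) = 0.99501248; exp(-qT) = 1.00000000
P = K * exp(-rT) * N(-d2) - S_0 * exp(-qT) * N(-d1)
N(-d1) = 0.68715005; N(-d2) = 0.72500936
P = 99.1100 * 0.99501248 * 0.72500936 - 92.9000 * 1.00000000 * 0.68715005 = 7.6611

Answer: Price = 7.6611


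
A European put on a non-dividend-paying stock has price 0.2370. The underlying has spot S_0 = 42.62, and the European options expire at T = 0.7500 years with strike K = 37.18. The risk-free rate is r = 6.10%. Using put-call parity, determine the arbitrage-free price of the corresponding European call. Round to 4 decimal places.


Put-call parity: C - P = S_0 * exp(-qT) - K * exp(-rT).
S_0 * exp(-qT) = 42.6200 * 1.00000000 = 42.62000000
K * exp(-rT) = 37.1800 * 0.95528075 = 35.51733838
C = P + S*exp(-qT) - K*exp(-rT)
C = 0.2370 + 42.62000000 - 35.51733838 = 7.3397

Answer: Call price = 7.3397


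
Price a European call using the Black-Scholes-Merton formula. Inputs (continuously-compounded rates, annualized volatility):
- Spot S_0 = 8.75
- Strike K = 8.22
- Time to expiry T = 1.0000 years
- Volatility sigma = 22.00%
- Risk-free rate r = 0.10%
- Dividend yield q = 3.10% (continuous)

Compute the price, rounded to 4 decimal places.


Answer: Price = 0.8746

Derivation:
d1 = (ln(S/K) + (r - q + 0.5*sigma^2) * T) / (sigma * sqrt(T)) = 0.25765223
d2 = d1 - sigma * sqrt(T) = 0.03765223
exp(-rT) = 0.99900050; exp(-qT) = 0.96947557
C = S_0 * exp(-qT) * N(d1) - K * exp(-rT) * N(d2)
N(d1) = 0.60166234; N(d2) = 0.51501752
C = 8.7500 * 0.96947557 * 0.60166234 - 8.2200 * 0.99900050 * 0.51501752 = 0.8746


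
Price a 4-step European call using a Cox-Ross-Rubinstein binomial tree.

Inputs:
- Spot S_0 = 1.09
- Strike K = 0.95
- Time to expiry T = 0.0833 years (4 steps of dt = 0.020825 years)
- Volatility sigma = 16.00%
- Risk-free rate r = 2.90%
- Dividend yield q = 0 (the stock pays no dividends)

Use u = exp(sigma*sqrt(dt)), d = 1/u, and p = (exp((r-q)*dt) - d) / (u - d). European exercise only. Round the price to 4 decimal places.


dt = T/N = 0.020825
u = exp(sigma*sqrt(dt)) = 1.023358; d = 1/u = 0.977175
p = (exp((r-q)*dt) - d) / (u - d) = 0.507309
Discount per step: exp(-r*dt) = 0.999396
Stock lattice S(k, i) with i counting down-moves:
  k=0: S(0,0) = 1.0900
  k=1: S(1,0) = 1.1155; S(1,1) = 1.0651
  k=2: S(2,0) = 1.1415; S(2,1) = 1.0900; S(2,2) = 1.0408
  k=3: S(3,0) = 1.1682; S(3,1) = 1.1155; S(3,2) = 1.0651; S(3,3) = 1.0171
  k=4: S(4,0) = 1.1955; S(4,1) = 1.1415; S(4,2) = 1.0900; S(4,3) = 1.0408; S(4,4) = 0.9938
Terminal payoffs V(N, i) = max(S_T - K, 0):
  V(4,0) = 0.245465; V(4,1) = 0.191515; V(4,2) = 0.140000; V(4,3) = 0.090810; V(4,4) = 0.043839
Backward induction: V(k, i) = exp(-r*dt) * [p * V(k+1, i) + (1-p) * V(k+1, i+1)].
  V(3,0) = exp(-r*dt) * [p*0.245465 + (1-p)*0.191515] = 0.218752
  V(3,1) = exp(-r*dt) * [p*0.191515 + (1-p)*0.140000] = 0.166034
  V(3,2) = exp(-r*dt) * [p*0.140000 + (1-p)*0.090810] = 0.115694
  V(3,3) = exp(-r*dt) * [p*0.090810 + (1-p)*0.043839] = 0.067627
  V(2,0) = exp(-r*dt) * [p*0.218752 + (1-p)*0.166034] = 0.192662
  V(2,1) = exp(-r*dt) * [p*0.166034 + (1-p)*0.115694] = 0.141147
  V(2,2) = exp(-r*dt) * [p*0.115694 + (1-p)*0.067627] = 0.091956
  V(1,0) = exp(-r*dt) * [p*0.192662 + (1-p)*0.141147] = 0.167180
  V(1,1) = exp(-r*dt) * [p*0.141147 + (1-p)*0.091956] = 0.116841
  V(0,0) = exp(-r*dt) * [p*0.167180 + (1-p)*0.116841] = 0.142292

Answer: Price = V(0,0) = 0.1423


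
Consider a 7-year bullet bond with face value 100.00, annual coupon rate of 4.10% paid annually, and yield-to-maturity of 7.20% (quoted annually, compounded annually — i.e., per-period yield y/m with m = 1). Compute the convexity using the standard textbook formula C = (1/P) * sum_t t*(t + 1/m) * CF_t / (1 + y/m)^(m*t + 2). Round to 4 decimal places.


Answer: Convexity = 40.8406

Derivation:
Coupon per period c = face * coupon_rate / m = 4.100000
Periods per year m = 1; per-period yield y/m = 0.072000
Number of cashflows N = 7
Cashflows (t years, CF_t, discount factor 1/(1+y/m)^(m*t), PV):
  t = 1.0000: CF_t = 4.100000, DF = 0.932836, PV = 3.824627
  t = 2.0000: CF_t = 4.100000, DF = 0.870183, PV = 3.567749
  t = 3.0000: CF_t = 4.100000, DF = 0.811738, PV = 3.328124
  t = 4.0000: CF_t = 4.100000, DF = 0.757218, PV = 3.104593
  t = 5.0000: CF_t = 4.100000, DF = 0.706360, PV = 2.896076
  t = 6.0000: CF_t = 4.100000, DF = 0.658918, PV = 2.701563
  t = 7.0000: CF_t = 104.100000, DF = 0.614662, PV = 63.986334
Price P = sum_t PV_t = 83.409067
Convexity numerator sum_t t*(t + 1/m) * CF_t / (1+y/m)^(m*t + 2):
  t = 1.0000: term = 6.656248
  t = 2.0000: term = 18.627560
  t = 3.0000: term = 34.752910
  t = 4.0000: term = 54.031266
  t = 5.0000: term = 75.603450
  t = 6.0000: term = 98.735849
  t = 7.0000: term = 3118.068762
Convexity = (1/P) * sum = 3406.476044 / 83.409067 = 40.840597


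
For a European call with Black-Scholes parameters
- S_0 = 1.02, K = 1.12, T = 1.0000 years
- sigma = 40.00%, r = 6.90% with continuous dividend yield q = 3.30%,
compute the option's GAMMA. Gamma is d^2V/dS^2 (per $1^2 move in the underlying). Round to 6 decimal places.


d1 = 0.0561848550; d2 = -0.3438151450
phi(d1) = 0.3983130990; exp(-qT) = 0.9675385596; exp(-rT) = 0.9333266801
Gamma = exp(-qT) * phi(d1) / (S * sigma * sqrt(T)) = 0.9675385596 * 0.3983130990 / (1.0200 * 0.4000 * 1.0000000000) = 0.944567

Answer: Gamma = 0.944567


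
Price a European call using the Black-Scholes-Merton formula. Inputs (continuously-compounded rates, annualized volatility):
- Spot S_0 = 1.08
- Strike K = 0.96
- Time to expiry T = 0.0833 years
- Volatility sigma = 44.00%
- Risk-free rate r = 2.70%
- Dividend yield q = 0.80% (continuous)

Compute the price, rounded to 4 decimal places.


Answer: Price = 0.1335

Derivation:
d1 = (ln(S/K) + (r - q + 0.5*sigma^2) * T) / (sigma * sqrt(T)) = 1.00344528
d2 = d1 - sigma * sqrt(T) = 0.87645363
exp(-rT) = 0.99775343; exp(-qT) = 0.99933382
C = S_0 * exp(-qT) * N(d1) - K * exp(-rT) * N(d2)
N(d1) = 0.84217697; N(d2) = 0.80960826
C = 1.0800 * 0.99933382 * 0.84217697 - 0.9600 * 0.99775343 * 0.80960826 = 0.1335


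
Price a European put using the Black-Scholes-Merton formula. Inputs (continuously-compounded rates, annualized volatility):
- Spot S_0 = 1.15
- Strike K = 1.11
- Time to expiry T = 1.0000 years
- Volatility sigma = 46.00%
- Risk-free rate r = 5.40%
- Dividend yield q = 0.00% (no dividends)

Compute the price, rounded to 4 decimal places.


Answer: Price = 0.1548

Derivation:
d1 = (ln(S/K) + (r - q + 0.5*sigma^2) * T) / (sigma * sqrt(T)) = 0.42435202
d2 = d1 - sigma * sqrt(T) = -0.03564798
exp(-rT) = 0.94743211; exp(-qT) = 1.00000000
P = K * exp(-rT) * N(-d2) - S_0 * exp(-qT) * N(-d1)
N(-d1) = 0.33565456; N(-d2) = 0.51421848
P = 1.1100 * 0.94743211 * 0.51421848 - 1.1500 * 1.00000000 * 0.33565456 = 0.1548


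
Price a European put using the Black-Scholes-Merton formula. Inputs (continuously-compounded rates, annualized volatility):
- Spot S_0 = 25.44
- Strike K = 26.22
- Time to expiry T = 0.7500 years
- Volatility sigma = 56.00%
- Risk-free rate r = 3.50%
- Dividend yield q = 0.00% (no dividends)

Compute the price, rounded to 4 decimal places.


Answer: Price = 4.9344

Derivation:
d1 = (ln(S/K) + (r - q + 0.5*sigma^2) * T) / (sigma * sqrt(T)) = 0.23434289
d2 = d1 - sigma * sqrt(T) = -0.25063134
exp(-rT) = 0.97409154; exp(-qT) = 1.00000000
P = K * exp(-rT) * N(-d2) - S_0 * exp(-qT) * N(-d1)
N(-d1) = 0.40735940; N(-d2) = 0.59895043
P = 26.2200 * 0.97409154 * 0.59895043 - 25.4400 * 1.00000000 * 0.40735940 = 4.9344


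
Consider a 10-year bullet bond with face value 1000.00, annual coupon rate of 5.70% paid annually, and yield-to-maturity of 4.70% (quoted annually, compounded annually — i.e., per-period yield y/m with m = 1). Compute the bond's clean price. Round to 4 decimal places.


Answer: Price = 1078.3548

Derivation:
Coupon per period c = face * coupon_rate / m = 57.000000
Periods per year m = 1; per-period yield y/m = 0.047000
Number of cashflows N = 10
Cashflows (t years, CF_t, discount factor 1/(1+y/m)^(m*t), PV):
  t = 1.0000: CF_t = 57.000000, DF = 0.955110, PV = 54.441261
  t = 2.0000: CF_t = 57.000000, DF = 0.912235, PV = 51.997384
  t = 3.0000: CF_t = 57.000000, DF = 0.871284, PV = 49.663213
  t = 4.0000: CF_t = 57.000000, DF = 0.832172, PV = 47.433823
  t = 5.0000: CF_t = 57.000000, DF = 0.794816, PV = 45.304511
  t = 6.0000: CF_t = 57.000000, DF = 0.759137, PV = 43.270784
  t = 7.0000: CF_t = 57.000000, DF = 0.725059, PV = 41.328352
  t = 8.0000: CF_t = 57.000000, DF = 0.692511, PV = 39.473115
  t = 9.0000: CF_t = 57.000000, DF = 0.661424, PV = 37.701161
  t = 10.0000: CF_t = 1057.000000, DF = 0.631732, PV = 667.741196
Price P = sum_t PV_t = 1078.354799


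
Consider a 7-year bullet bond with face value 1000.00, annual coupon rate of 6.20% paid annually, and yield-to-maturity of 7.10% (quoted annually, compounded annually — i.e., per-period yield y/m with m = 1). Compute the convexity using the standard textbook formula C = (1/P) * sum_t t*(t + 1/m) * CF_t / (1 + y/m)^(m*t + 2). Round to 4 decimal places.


Coupon per period c = face * coupon_rate / m = 62.000000
Periods per year m = 1; per-period yield y/m = 0.071000
Number of cashflows N = 7
Cashflows (t years, CF_t, discount factor 1/(1+y/m)^(m*t), PV):
  t = 1.0000: CF_t = 62.000000, DF = 0.933707, PV = 57.889823
  t = 2.0000: CF_t = 62.000000, DF = 0.871808, PV = 54.052122
  t = 3.0000: CF_t = 62.000000, DF = 0.814013, PV = 50.468835
  t = 4.0000: CF_t = 62.000000, DF = 0.760050, PV = 47.123095
  t = 5.0000: CF_t = 62.000000, DF = 0.709664, PV = 43.999155
  t = 6.0000: CF_t = 62.000000, DF = 0.662618, PV = 41.082311
  t = 7.0000: CF_t = 1062.000000, DF = 0.618691, PV = 657.049699
Price P = sum_t PV_t = 951.665039
Convexity numerator sum_t t*(t + 1/m) * CF_t / (1+y/m)^(m*t + 2):
  t = 1.0000: term = 100.937669
  t = 2.0000: term = 282.738570
  t = 3.0000: term = 527.989859
  t = 4.0000: term = 821.646217
  t = 5.0000: term = 1150.765010
  t = 6.0000: term = 1504.267987
  t = 7.0000: term = 32078.001715
Convexity = (1/P) * sum = 36466.347027 / 951.665039 = 38.318469

Answer: Convexity = 38.3185
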